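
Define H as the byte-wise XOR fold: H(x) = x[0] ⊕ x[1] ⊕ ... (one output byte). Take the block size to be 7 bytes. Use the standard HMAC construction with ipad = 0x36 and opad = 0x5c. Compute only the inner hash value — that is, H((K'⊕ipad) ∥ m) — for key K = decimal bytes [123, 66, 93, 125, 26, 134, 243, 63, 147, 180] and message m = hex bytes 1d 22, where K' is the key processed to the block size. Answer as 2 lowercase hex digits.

67

Key decimal bytes [123, 66, 93, 125, 26, 134, 243, 63, 147, 180] = 7b 42 5d 7d 1a 86 f3 3f 93 b4 is 10 bytes > B = 7, so hash it first: H(key) = 6e, then zero-pad to 7 bytes: K' = 6e 00 00 00 00 00 00.
K' ⊕ ipad = 58 36 36 36 36 36 36.
Inner input = 58 36 36 36 36 36 36 ∥ 1d 22.
Inner hash: XOR 58⊕36⊕36⊕36⊕36⊕36⊕36⊕1d⊕22 = 67.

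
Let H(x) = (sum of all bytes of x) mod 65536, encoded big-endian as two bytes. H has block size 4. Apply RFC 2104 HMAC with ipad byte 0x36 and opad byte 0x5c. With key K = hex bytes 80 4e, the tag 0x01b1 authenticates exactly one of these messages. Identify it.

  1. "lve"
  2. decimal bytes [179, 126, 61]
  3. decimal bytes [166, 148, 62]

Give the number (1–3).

2

Key hex bytes 80 4e is 2 bytes ≤ B = 4; zero-pad to 4 bytes: K' = 80 4e 00 00.
K' ⊕ ipad = b6 78 36 36; K' ⊕ opad = dc 12 5c 5c.
m1: inner = H(b6 78 36 36 6c 76 65) = 02 e1; tag = H(dc 12 5c 5c 02 e1) = 0289
m2: inner = H(b6 78 36 36 b3 7e 3d) = 03 08; tag = H(dc 12 5c 5c 03 08) = 01b1 ← matches
m3: inner = H(b6 78 36 36 a6 94 3e) = 03 12; tag = H(dc 12 5c 5c 03 12) = 01bb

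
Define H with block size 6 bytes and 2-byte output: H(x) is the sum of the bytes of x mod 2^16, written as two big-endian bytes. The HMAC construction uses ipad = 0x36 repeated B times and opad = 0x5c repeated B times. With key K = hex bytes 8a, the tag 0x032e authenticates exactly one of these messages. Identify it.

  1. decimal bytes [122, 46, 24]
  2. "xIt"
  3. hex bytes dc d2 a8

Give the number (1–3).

Key hex bytes 8a is 1 byte ≤ B = 6; zero-pad to 6 bytes: K' = 8a 00 00 00 00 00.
K' ⊕ ipad = bc 36 36 36 36 36; K' ⊕ opad = d6 5c 5c 5c 5c 5c.
m1: inner = H(bc 36 36 36 36 36 7a 2e 18) = 02 8a; tag = H(d6 5c 5c 5c 5c 5c 02 8a) = 032e ← matches
m2: inner = H(bc 36 36 36 36 36 78 49 74) = 02 ff; tag = H(d6 5c 5c 5c 5c 5c 02 ff) = 03a3
m3: inner = H(bc 36 36 36 36 36 dc d2 a8) = 04 20; tag = H(d6 5c 5c 5c 5c 5c 04 20) = 02c6

1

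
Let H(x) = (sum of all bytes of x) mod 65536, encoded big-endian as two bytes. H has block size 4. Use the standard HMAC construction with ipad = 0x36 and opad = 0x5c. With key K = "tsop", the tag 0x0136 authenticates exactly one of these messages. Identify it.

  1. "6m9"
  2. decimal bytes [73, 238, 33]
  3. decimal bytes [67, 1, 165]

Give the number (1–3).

2

Key "tsop" = 74 73 6f 70 is exactly B = 4 bytes: K' = 74 73 6f 70.
K' ⊕ ipad = 42 45 59 46; K' ⊕ opad = 28 2f 33 2c.
m1: inner = H(42 45 59 46 36 6d 39) = 02 02; tag = H(28 2f 33 2c 02 02) = 00ba
m2: inner = H(42 45 59 46 49 ee 21) = 02 7e; tag = H(28 2f 33 2c 02 7e) = 0136 ← matches
m3: inner = H(42 45 59 46 43 01 a5) = 02 0f; tag = H(28 2f 33 2c 02 0f) = 00c7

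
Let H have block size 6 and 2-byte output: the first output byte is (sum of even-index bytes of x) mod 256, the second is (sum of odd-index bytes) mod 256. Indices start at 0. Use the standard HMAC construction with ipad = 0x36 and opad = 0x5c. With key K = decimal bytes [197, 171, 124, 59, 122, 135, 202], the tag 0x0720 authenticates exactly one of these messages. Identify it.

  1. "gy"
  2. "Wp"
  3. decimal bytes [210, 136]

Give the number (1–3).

Key decimal bytes [197, 171, 124, 59, 122, 135, 202] = c5 ab 7c 3b 7a 87 ca is 7 bytes > B = 6, so hash it first: H(key) = 85 6d, then zero-pad to 6 bytes: K' = 85 6d 00 00 00 00.
K' ⊕ ipad = b3 5b 36 36 36 36; K' ⊕ opad = d9 31 5c 5c 5c 5c.
m1: inner = H(b3 5b 36 36 36 36 67 79) = 86 40; tag = H(d9 31 5c 5c 5c 5c 86 40) = 1729
m2: inner = H(b3 5b 36 36 36 36 57 70) = 76 37; tag = H(d9 31 5c 5c 5c 5c 76 37) = 0720 ← matches
m3: inner = H(b3 5b 36 36 36 36 d2 88) = f1 4f; tag = H(d9 31 5c 5c 5c 5c f1 4f) = 8238

2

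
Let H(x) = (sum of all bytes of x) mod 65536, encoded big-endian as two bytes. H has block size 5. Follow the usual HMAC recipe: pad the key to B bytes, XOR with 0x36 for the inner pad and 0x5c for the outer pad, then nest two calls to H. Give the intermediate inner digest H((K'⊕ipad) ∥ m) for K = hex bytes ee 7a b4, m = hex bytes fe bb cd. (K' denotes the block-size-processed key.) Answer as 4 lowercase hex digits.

Key hex bytes ee 7a b4 is 3 bytes ≤ B = 5; zero-pad to 5 bytes: K' = ee 7a b4 00 00.
K' ⊕ ipad = d8 4c 82 36 36.
Inner input = d8 4c 82 36 36 ∥ fe bb cd.
Inner hash: sum = 216+76+130+54+54+254+187+205 = 1176 → 04 98.

0498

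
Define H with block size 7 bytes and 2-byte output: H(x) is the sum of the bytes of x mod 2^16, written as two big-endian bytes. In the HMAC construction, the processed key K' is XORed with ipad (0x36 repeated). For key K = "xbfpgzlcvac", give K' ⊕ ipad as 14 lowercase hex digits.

32ac3636363636

Key "xbfpgzlcvac" = 78 62 66 70 67 7a 6c 63 76 61 63 is 11 bytes > B = 7, so hash it first: H(key) = 04 9a, then zero-pad to 7 bytes: K' = 04 9a 00 00 00 00 00.
XOR each byte with 0x36: 04⊕36=32, 9a⊕36=ac, 00⊕36=36, 00⊕36=36, 00⊕36=36, 00⊕36=36, 00⊕36=36.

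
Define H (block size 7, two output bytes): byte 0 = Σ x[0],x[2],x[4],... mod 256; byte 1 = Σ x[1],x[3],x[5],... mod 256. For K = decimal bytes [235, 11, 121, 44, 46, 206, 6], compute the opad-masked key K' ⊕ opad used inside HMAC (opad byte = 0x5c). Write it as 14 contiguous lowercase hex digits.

Key decimal bytes [235, 11, 121, 44, 46, 206, 6] = eb 0b 79 2c 2e ce 06 is exactly B = 7 bytes: K' = eb 0b 79 2c 2e ce 06.
XOR each byte with 0x5c: eb⊕5c=b7, 0b⊕5c=57, 79⊕5c=25, 2c⊕5c=70, 2e⊕5c=72, ce⊕5c=92, 06⊕5c=5a.

b757257072925a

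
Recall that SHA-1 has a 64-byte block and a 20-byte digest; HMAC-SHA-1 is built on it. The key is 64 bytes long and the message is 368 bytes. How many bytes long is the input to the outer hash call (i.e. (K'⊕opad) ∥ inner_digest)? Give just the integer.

Key is 64 ≤ 64 bytes, zero-padded: |K'| = 64.
Outer input = (K'⊕opad) ∥ H(inner) → 64 + 20 = 84 bytes.

84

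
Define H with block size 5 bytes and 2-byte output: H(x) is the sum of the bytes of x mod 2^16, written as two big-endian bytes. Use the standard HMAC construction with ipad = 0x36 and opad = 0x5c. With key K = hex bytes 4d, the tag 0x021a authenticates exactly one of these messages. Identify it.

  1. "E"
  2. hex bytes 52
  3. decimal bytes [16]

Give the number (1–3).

1

Key hex bytes 4d is 1 byte ≤ B = 5; zero-pad to 5 bytes: K' = 4d 00 00 00 00.
K' ⊕ ipad = 7b 36 36 36 36; K' ⊕ opad = 11 5c 5c 5c 5c.
m1: inner = H(7b 36 36 36 36 45) = 01 98; tag = H(11 5c 5c 5c 5c 01 98) = 021a ← matches
m2: inner = H(7b 36 36 36 36 52) = 01 a5; tag = H(11 5c 5c 5c 5c 01 a5) = 0227
m3: inner = H(7b 36 36 36 36 10) = 01 63; tag = H(11 5c 5c 5c 5c 01 63) = 01e5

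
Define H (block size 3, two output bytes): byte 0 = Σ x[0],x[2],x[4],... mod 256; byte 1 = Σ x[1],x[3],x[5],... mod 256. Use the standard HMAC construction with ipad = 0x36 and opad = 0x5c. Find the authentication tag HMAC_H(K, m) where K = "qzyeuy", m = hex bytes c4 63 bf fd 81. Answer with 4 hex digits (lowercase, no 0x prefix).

d103

Key "qzyeuy" = 71 7a 79 65 75 79 is 6 bytes > B = 3, so hash it first: H(key) = 5f 58, then zero-pad to 3 bytes: K' = 5f 58 00.
K' ⊕ ipad = 69 6e 36.  K' ⊕ opad = 03 04 5c.
Inner input = (K'⊕ipad) ∥ m = 69 6e 36 ∥ c4 63 bf fd 81.
Inner hash: even-index sum = 511 mod 256 = 255; odd-index sum = 626 mod 256 = 114 → ff 72.
Outer input = (K'⊕opad) ∥ inner = 03 04 5c ∥ ff 72.
Outer hash (tag): even-index sum = 209 mod 256 = 209; odd-index sum = 259 mod 256 = 3 → d1 03.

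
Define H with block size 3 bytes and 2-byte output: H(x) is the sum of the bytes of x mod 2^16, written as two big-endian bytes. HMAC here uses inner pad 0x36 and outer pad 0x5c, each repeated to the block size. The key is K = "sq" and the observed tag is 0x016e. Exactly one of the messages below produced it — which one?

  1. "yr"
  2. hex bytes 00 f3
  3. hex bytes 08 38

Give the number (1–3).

Key "sq" = 73 71 is 2 bytes ≤ B = 3; zero-pad to 3 bytes: K' = 73 71 00.
K' ⊕ ipad = 45 47 36; K' ⊕ opad = 2f 2d 5c.
m1: inner = H(45 47 36 79 72) = 01 ad; tag = H(2f 2d 5c 01 ad) = 0166
m2: inner = H(45 47 36 00 f3) = 01 b5; tag = H(2f 2d 5c 01 b5) = 016e ← matches
m3: inner = H(45 47 36 08 38) = 01 02; tag = H(2f 2d 5c 01 02) = 00bb

2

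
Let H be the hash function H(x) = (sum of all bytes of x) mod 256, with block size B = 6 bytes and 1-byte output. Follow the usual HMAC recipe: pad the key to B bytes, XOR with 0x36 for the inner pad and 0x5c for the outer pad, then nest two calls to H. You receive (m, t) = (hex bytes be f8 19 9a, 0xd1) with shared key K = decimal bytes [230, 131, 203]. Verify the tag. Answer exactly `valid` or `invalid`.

Key decimal bytes [230, 131, 203] = e6 83 cb is 3 bytes ≤ B = 6; zero-pad to 6 bytes: K' = e6 83 cb 00 00 00.
K' ⊕ ipad = d0 b5 fd 36 36 36; K' ⊕ opad = ba df 97 5c 5c 5c.
Inner hash: sum = 208+181+253+54+54+54+190+248+25+154 = 1421; mod 256 = 141 → 8d.
Outer hash (recomputed tag): sum = 186+223+151+92+92+92+141 = 977; mod 256 = 209 → d1.
Recomputed tag = d1; claimed = d1 → match.

valid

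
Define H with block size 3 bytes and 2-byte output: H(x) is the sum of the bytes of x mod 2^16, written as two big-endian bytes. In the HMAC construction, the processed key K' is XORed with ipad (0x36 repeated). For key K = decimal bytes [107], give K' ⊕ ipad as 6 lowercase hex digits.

Key decimal bytes [107] = 6b is 1 byte ≤ B = 3; zero-pad to 3 bytes: K' = 6b 00 00.
XOR each byte with 0x36: 6b⊕36=5d, 00⊕36=36, 00⊕36=36.

5d3636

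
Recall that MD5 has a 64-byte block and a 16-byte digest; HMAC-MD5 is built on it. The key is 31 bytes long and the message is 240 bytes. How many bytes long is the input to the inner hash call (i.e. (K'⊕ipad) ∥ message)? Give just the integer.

304

Key is 31 ≤ 64 bytes, zero-padded: |K'| = 64.
Inner input = (K'⊕ipad) ∥ m → 64 + 240 = 304 bytes.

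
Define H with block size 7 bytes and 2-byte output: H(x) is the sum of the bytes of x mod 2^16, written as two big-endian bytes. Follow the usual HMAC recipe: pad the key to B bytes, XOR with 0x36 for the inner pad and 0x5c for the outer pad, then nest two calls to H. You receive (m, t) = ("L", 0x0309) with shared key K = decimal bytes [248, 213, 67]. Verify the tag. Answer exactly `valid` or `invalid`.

Key decimal bytes [248, 213, 67] = f8 d5 43 is 3 bytes ≤ B = 7; zero-pad to 7 bytes: K' = f8 d5 43 00 00 00 00.
K' ⊕ ipad = ce e3 75 36 36 36 36; K' ⊕ opad = a4 89 1f 5c 5c 5c 5c.
Inner hash: sum = 206+227+117+54+54+54+54+76 = 842 → 03 4a.
Outer hash (recomputed tag): sum = 164+137+31+92+92+92+92+3+74 = 777 → 03 09.
Recomputed tag = 0309; claimed = 0309 → match.

valid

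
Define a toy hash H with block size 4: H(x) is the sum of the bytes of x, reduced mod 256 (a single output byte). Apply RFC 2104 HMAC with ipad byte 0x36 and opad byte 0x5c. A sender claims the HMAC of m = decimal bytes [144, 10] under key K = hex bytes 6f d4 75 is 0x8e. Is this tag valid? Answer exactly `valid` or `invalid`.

valid

Key hex bytes 6f d4 75 is 3 bytes ≤ B = 4; zero-pad to 4 bytes: K' = 6f d4 75 00.
K' ⊕ ipad = 59 e2 43 36; K' ⊕ opad = 33 88 29 5c.
Inner hash: sum = 89+226+67+54+144+10 = 590; mod 256 = 78 → 4e.
Outer hash (recomputed tag): sum = 51+136+41+92+78 = 398; mod 256 = 142 → 8e.
Recomputed tag = 8e; claimed = 8e → match.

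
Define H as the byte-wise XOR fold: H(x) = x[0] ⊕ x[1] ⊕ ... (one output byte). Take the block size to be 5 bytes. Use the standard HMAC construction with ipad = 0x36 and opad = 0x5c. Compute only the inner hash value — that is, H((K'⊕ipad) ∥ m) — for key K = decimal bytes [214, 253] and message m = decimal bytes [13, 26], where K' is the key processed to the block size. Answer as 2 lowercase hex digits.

0a

Key decimal bytes [214, 253] = d6 fd is 2 bytes ≤ B = 5; zero-pad to 5 bytes: K' = d6 fd 00 00 00.
K' ⊕ ipad = e0 cb 36 36 36.
Inner input = e0 cb 36 36 36 ∥ 0d 1a.
Inner hash: XOR e0⊕cb⊕36⊕36⊕36⊕0d⊕1a = 0a.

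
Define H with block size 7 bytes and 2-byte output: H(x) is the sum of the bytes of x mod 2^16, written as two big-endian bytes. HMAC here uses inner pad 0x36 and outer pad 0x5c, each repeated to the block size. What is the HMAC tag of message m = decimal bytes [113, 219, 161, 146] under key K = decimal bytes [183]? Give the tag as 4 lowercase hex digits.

Key decimal bytes [183] = b7 is 1 byte ≤ B = 7; zero-pad to 7 bytes: K' = b7 00 00 00 00 00 00.
K' ⊕ ipad = 81 36 36 36 36 36 36.  K' ⊕ opad = eb 5c 5c 5c 5c 5c 5c.
Inner input = (K'⊕ipad) ∥ m = 81 36 36 36 36 36 36 ∥ 71 db a1 92.
Inner hash: sum = 129+54+54+54+54+54+54+113+219+161+146 = 1092 → 04 44.
Outer input = (K'⊕opad) ∥ inner = eb 5c 5c 5c 5c 5c 5c ∥ 04 44.
Outer hash (tag): sum = 235+92+92+92+92+92+92+4+68 = 859 → 03 5b.

035b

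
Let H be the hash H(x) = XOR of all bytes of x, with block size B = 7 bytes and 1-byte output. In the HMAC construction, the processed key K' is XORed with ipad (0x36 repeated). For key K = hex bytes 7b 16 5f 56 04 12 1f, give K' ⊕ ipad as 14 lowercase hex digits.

4d206960322429

Key hex bytes 7b 16 5f 56 04 12 1f is exactly B = 7 bytes: K' = 7b 16 5f 56 04 12 1f.
XOR each byte with 0x36: 7b⊕36=4d, 16⊕36=20, 5f⊕36=69, 56⊕36=60, 04⊕36=32, 12⊕36=24, 1f⊕36=29.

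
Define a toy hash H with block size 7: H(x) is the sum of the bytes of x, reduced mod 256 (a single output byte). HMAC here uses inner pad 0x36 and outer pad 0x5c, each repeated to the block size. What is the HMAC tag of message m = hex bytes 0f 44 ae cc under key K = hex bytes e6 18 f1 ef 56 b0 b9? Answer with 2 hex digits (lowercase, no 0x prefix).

19

Key hex bytes e6 18 f1 ef 56 b0 b9 is exactly B = 7 bytes: K' = e6 18 f1 ef 56 b0 b9.
K' ⊕ ipad = d0 2e c7 d9 60 86 8f.  K' ⊕ opad = ba 44 ad b3 0a ec e5.
Inner input = (K'⊕ipad) ∥ m = d0 2e c7 d9 60 86 8f ∥ 0f 44 ae cc.
Inner hash: sum = 208+46+199+217+96+134+143+15+68+174+204 = 1504; mod 256 = 224 → e0.
Outer input = (K'⊕opad) ∥ inner = ba 44 ad b3 0a ec e5 ∥ e0.
Outer hash (tag): sum = 186+68+173+179+10+236+229+224 = 1305; mod 256 = 25 → 19.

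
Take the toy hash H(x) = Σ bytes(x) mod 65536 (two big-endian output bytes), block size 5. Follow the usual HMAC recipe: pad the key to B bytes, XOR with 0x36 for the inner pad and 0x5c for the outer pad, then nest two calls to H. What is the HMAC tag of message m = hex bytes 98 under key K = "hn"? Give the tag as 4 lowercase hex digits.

026b

Key "hn" = 68 6e is 2 bytes ≤ B = 5; zero-pad to 5 bytes: K' = 68 6e 00 00 00.
K' ⊕ ipad = 5e 58 36 36 36.  K' ⊕ opad = 34 32 5c 5c 5c.
Inner input = (K'⊕ipad) ∥ m = 5e 58 36 36 36 ∥ 98.
Inner hash: sum = 94+88+54+54+54+152 = 496 → 01 f0.
Outer input = (K'⊕opad) ∥ inner = 34 32 5c 5c 5c ∥ 01 f0.
Outer hash (tag): sum = 52+50+92+92+92+1+240 = 619 → 02 6b.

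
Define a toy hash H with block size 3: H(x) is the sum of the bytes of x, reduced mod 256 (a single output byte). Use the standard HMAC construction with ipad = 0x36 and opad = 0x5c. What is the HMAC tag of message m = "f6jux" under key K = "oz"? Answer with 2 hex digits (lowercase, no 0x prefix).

Key "oz" = 6f 7a is 2 bytes ≤ B = 3; zero-pad to 3 bytes: K' = 6f 7a 00.
K' ⊕ ipad = 59 4c 36.  K' ⊕ opad = 33 26 5c.
Inner input = (K'⊕ipad) ∥ m = 59 4c 36 ∥ 66 36 6a 75 78.
Inner hash: sum = 89+76+54+102+54+106+117+120 = 718; mod 256 = 206 → ce.
Outer input = (K'⊕opad) ∥ inner = 33 26 5c ∥ ce.
Outer hash (tag): sum = 51+38+92+206 = 387; mod 256 = 131 → 83.

83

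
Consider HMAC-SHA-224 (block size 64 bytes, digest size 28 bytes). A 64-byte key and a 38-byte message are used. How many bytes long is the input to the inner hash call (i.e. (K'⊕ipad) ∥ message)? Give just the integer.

102

Key is 64 ≤ 64 bytes, zero-padded: |K'| = 64.
Inner input = (K'⊕ipad) ∥ m → 64 + 38 = 102 bytes.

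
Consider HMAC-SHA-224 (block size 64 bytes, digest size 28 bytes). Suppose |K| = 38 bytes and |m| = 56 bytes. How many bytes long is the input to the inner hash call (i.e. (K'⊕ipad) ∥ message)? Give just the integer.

Key is 38 ≤ 64 bytes, zero-padded: |K'| = 64.
Inner input = (K'⊕ipad) ∥ m → 64 + 56 = 120 bytes.

120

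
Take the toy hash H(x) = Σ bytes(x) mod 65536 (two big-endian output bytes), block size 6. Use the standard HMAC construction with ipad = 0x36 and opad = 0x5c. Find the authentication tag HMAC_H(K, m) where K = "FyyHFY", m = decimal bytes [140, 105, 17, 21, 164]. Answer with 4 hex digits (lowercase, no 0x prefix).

Key "FyyHFY" = 46 79 79 48 46 59 is exactly B = 6 bytes: K' = 46 79 79 48 46 59.
K' ⊕ ipad = 70 4f 4f 7e 70 6f.  K' ⊕ opad = 1a 25 25 14 1a 05.
Inner input = (K'⊕ipad) ∥ m = 70 4f 4f 7e 70 6f ∥ 8c 69 11 15 a4.
Inner hash: sum = 112+79+79+126+112+111+140+105+17+21+164 = 1066 → 04 2a.
Outer input = (K'⊕opad) ∥ inner = 1a 25 25 14 1a 05 ∥ 04 2a.
Outer hash (tag): sum = 26+37+37+20+26+5+4+42 = 197 → 00 c5.

00c5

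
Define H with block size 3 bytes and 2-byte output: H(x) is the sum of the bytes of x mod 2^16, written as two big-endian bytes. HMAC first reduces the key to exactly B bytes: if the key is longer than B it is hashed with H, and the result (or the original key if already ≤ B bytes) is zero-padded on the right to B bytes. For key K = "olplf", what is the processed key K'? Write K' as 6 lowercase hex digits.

|K| = 5 > B = 3, so first hash the key.
H(K): sum = 111+108+112+108+102 = 541 → 02 1d.
Zero-pad H(K) = 02 1d to 3 bytes: K' = 02 1d 00.

021d00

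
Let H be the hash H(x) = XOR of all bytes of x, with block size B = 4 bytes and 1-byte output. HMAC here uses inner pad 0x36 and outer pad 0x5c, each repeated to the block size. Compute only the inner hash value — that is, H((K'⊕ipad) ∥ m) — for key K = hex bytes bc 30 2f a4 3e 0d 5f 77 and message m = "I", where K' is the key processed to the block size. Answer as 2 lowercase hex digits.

55

Key hex bytes bc 30 2f a4 3e 0d 5f 77 is 8 bytes > B = 4, so hash it first: H(key) = 1c, then zero-pad to 4 bytes: K' = 1c 00 00 00.
K' ⊕ ipad = 2a 36 36 36.
Inner input = 2a 36 36 36 ∥ 49.
Inner hash: XOR 2a⊕36⊕36⊕36⊕49 = 55.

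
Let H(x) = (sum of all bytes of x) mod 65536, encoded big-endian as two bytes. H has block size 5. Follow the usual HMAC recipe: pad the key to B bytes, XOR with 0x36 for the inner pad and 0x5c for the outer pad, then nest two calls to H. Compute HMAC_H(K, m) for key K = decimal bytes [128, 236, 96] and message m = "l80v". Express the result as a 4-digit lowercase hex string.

Key decimal bytes [128, 236, 96] = 80 ec 60 is 3 bytes ≤ B = 5; zero-pad to 5 bytes: K' = 80 ec 60 00 00.
K' ⊕ ipad = b6 da 56 36 36.  K' ⊕ opad = dc b0 3c 5c 5c.
Inner input = (K'⊕ipad) ∥ m = b6 da 56 36 36 ∥ 6c 38 30 76.
Inner hash: sum = 182+218+86+54+54+108+56+48+118 = 924 → 03 9c.
Outer input = (K'⊕opad) ∥ inner = dc b0 3c 5c 5c ∥ 03 9c.
Outer hash (tag): sum = 220+176+60+92+92+3+156 = 799 → 03 1f.

031f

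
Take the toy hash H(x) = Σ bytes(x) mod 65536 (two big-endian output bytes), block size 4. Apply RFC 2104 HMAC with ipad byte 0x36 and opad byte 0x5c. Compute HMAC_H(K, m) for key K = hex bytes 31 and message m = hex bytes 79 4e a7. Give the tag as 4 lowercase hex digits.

Key hex bytes 31 is 1 byte ≤ B = 4; zero-pad to 4 bytes: K' = 31 00 00 00.
K' ⊕ ipad = 07 36 36 36.  K' ⊕ opad = 6d 5c 5c 5c.
Inner input = (K'⊕ipad) ∥ m = 07 36 36 36 ∥ 79 4e a7.
Inner hash: sum = 7+54+54+54+121+78+167 = 535 → 02 17.
Outer input = (K'⊕opad) ∥ inner = 6d 5c 5c 5c ∥ 02 17.
Outer hash (tag): sum = 109+92+92+92+2+23 = 410 → 01 9a.

019a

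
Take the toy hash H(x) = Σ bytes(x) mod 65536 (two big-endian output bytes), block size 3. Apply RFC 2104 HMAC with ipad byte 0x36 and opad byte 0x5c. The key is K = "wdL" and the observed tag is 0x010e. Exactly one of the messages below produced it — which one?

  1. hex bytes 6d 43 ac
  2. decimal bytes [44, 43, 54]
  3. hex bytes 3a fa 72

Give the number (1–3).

2

Key "wdL" = 77 64 4c is exactly B = 3 bytes: K' = 77 64 4c.
K' ⊕ ipad = 41 52 7a; K' ⊕ opad = 2b 38 10.
m1: inner = H(41 52 7a 6d 43 ac) = 02 69; tag = H(2b 38 10 02 69) = 00de
m2: inner = H(41 52 7a 2c 2b 36) = 01 9a; tag = H(2b 38 10 01 9a) = 010e ← matches
m3: inner = H(41 52 7a 3a fa 72) = 02 b3; tag = H(2b 38 10 02 b3) = 0128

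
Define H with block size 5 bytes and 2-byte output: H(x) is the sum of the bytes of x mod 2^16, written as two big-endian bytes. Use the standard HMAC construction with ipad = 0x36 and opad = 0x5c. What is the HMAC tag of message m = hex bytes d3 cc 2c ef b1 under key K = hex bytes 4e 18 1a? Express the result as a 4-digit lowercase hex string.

Key hex bytes 4e 18 1a is 3 bytes ≤ B = 5; zero-pad to 5 bytes: K' = 4e 18 1a 00 00.
K' ⊕ ipad = 78 2e 2c 36 36.  K' ⊕ opad = 12 44 46 5c 5c.
Inner input = (K'⊕ipad) ∥ m = 78 2e 2c 36 36 ∥ d3 cc 2c ef b1.
Inner hash: sum = 120+46+44+54+54+211+204+44+239+177 = 1193 → 04 a9.
Outer input = (K'⊕opad) ∥ inner = 12 44 46 5c 5c ∥ 04 a9.
Outer hash (tag): sum = 18+68+70+92+92+4+169 = 513 → 02 01.

0201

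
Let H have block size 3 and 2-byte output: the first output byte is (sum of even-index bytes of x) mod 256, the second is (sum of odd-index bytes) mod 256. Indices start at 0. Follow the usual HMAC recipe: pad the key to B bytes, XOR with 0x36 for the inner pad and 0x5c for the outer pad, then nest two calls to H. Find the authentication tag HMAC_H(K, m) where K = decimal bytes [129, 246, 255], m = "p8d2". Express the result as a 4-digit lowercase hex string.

Key decimal bytes [129, 246, 255] = 81 f6 ff is exactly B = 3 bytes: K' = 81 f6 ff.
K' ⊕ ipad = b7 c0 c9.  K' ⊕ opad = dd aa a3.
Inner input = (K'⊕ipad) ∥ m = b7 c0 c9 ∥ 70 38 64 32.
Inner hash: even-index sum = 490 mod 256 = 234; odd-index sum = 404 mod 256 = 148 → ea 94.
Outer input = (K'⊕opad) ∥ inner = dd aa a3 ∥ ea 94.
Outer hash (tag): even-index sum = 532 mod 256 = 20; odd-index sum = 404 mod 256 = 148 → 14 94.

1494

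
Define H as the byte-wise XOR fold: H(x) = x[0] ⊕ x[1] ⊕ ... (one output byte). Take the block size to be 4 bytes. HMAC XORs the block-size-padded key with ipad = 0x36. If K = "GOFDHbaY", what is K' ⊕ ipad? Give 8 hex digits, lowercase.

Key "GOFDHbaY" = 47 4f 46 44 48 62 61 59 is 8 bytes > B = 4, so hash it first: H(key) = 18, then zero-pad to 4 bytes: K' = 18 00 00 00.
XOR each byte with 0x36: 18⊕36=2e, 00⊕36=36, 00⊕36=36, 00⊕36=36.

2e363636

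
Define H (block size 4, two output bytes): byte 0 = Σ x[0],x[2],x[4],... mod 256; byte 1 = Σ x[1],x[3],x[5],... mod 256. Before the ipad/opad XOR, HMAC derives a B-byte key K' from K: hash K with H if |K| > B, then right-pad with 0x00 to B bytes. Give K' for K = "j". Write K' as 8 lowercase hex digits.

6a000000

Key "j" = 6a is 1 byte ≤ B = 4; zero-pad to 4 bytes: K' = 6a 00 00 00.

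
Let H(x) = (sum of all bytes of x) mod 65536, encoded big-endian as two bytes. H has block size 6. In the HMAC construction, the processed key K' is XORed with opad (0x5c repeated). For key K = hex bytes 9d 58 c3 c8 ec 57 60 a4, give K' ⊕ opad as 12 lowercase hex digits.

Key hex bytes 9d 58 c3 c8 ec 57 60 a4 is 8 bytes > B = 6, so hash it first: H(key) = 04 c7, then zero-pad to 6 bytes: K' = 04 c7 00 00 00 00.
XOR each byte with 0x5c: 04⊕5c=58, c7⊕5c=9b, 00⊕5c=5c, 00⊕5c=5c, 00⊕5c=5c, 00⊕5c=5c.

589b5c5c5c5c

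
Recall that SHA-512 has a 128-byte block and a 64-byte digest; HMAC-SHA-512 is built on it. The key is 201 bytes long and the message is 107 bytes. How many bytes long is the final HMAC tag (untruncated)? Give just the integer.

64

The tag is one SHA-512 digest: 64 bytes.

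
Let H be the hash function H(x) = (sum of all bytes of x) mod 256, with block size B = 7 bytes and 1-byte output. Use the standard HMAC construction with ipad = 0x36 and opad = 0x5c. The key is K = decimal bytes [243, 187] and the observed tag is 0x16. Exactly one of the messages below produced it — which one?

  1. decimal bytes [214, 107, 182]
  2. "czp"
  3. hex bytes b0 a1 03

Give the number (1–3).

Key decimal bytes [243, 187] = f3 bb is 2 bytes ≤ B = 7; zero-pad to 7 bytes: K' = f3 bb 00 00 00 00 00.
K' ⊕ ipad = c5 8d 36 36 36 36 36; K' ⊕ opad = af e7 5c 5c 5c 5c 5c.
m1: inner = H(c5 8d 36 36 36 36 36 d6 6b b6) = 57; tag = H(af e7 5c 5c 5c 5c 5c 57) = b9
m2: inner = H(c5 8d 36 36 36 36 36 63 7a 70) = ad; tag = H(af e7 5c 5c 5c 5c 5c ad) = 0f
m3: inner = H(c5 8d 36 36 36 36 36 b0 a1 03) = b4; tag = H(af e7 5c 5c 5c 5c 5c b4) = 16 ← matches

3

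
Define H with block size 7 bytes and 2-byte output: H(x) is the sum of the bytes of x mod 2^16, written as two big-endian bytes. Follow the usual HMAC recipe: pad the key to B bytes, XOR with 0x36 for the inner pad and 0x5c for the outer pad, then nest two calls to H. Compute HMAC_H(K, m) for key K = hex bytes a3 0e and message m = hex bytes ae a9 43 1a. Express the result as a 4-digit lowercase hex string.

Key hex bytes a3 0e is 2 bytes ≤ B = 7; zero-pad to 7 bytes: K' = a3 0e 00 00 00 00 00.
K' ⊕ ipad = 95 38 36 36 36 36 36.  K' ⊕ opad = ff 52 5c 5c 5c 5c 5c.
Inner input = (K'⊕ipad) ∥ m = 95 38 36 36 36 36 36 ∥ ae a9 43 1a.
Inner hash: sum = 149+56+54+54+54+54+54+174+169+67+26 = 911 → 03 8f.
Outer input = (K'⊕opad) ∥ inner = ff 52 5c 5c 5c 5c 5c ∥ 03 8f.
Outer hash (tag): sum = 255+82+92+92+92+92+92+3+143 = 943 → 03 af.

03af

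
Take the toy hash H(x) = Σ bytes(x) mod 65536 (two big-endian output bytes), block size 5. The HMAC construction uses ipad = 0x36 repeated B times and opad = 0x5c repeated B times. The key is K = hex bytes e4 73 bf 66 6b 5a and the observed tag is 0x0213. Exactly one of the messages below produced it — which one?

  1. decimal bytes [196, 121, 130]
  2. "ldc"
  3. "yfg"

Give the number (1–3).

2

Key hex bytes e4 73 bf 66 6b 5a is 6 bytes > B = 5, so hash it first: H(key) = 03 41, then zero-pad to 5 bytes: K' = 03 41 00 00 00.
K' ⊕ ipad = 35 77 36 36 36; K' ⊕ opad = 5f 1d 5c 5c 5c.
m1: inner = H(35 77 36 36 36 c4 79 82) = 03 0d; tag = H(5f 1d 5c 5c 5c 03 0d) = 01a0
m2: inner = H(35 77 36 36 36 6c 64 63) = 02 81; tag = H(5f 1d 5c 5c 5c 02 81) = 0213 ← matches
m3: inner = H(35 77 36 36 36 79 66 67) = 02 94; tag = H(5f 1d 5c 5c 5c 02 94) = 0226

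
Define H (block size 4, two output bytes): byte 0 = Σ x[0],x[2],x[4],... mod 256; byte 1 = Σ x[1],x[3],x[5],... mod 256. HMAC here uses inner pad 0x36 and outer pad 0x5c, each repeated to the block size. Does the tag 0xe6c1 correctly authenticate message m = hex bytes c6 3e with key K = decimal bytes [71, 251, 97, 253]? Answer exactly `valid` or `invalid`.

invalid

Key decimal bytes [71, 251, 97, 253] = 47 fb 61 fd is exactly B = 4 bytes: K' = 47 fb 61 fd.
K' ⊕ ipad = 71 cd 57 cb; K' ⊕ opad = 1b a7 3d a1.
Inner hash: even-index sum = 398 mod 256 = 142; odd-index sum = 470 mod 256 = 214 → 8e d6.
Outer hash (recomputed tag): even-index sum = 230 mod 256 = 230; odd-index sum = 542 mod 256 = 30 → e6 1e.
Recomputed tag = e61e; claimed = e6c1 → mismatch.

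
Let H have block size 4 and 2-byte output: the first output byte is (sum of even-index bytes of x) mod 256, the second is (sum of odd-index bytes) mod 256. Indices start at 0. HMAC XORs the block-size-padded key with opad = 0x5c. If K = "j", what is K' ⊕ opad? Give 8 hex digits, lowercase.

Key "j" = 6a is 1 byte ≤ B = 4; zero-pad to 4 bytes: K' = 6a 00 00 00.
XOR each byte with 0x5c: 6a⊕5c=36, 00⊕5c=5c, 00⊕5c=5c, 00⊕5c=5c.

365c5c5c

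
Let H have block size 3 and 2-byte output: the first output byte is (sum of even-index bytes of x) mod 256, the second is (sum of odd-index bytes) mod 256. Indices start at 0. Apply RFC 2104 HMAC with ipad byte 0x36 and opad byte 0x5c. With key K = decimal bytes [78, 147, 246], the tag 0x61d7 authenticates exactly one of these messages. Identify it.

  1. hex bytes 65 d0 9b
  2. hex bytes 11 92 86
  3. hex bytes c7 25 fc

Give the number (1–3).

1

Key decimal bytes [78, 147, 246] = 4e 93 f6 is exactly B = 3 bytes: K' = 4e 93 f6.
K' ⊕ ipad = 78 a5 c0; K' ⊕ opad = 12 cf aa.
m1: inner = H(78 a5 c0 65 d0 9b) = 08 a5; tag = H(12 cf aa 08 a5) = 61d7 ← matches
m2: inner = H(78 a5 c0 11 92 86) = ca 3c; tag = H(12 cf aa ca 3c) = f899
m3: inner = H(78 a5 c0 c7 25 fc) = 5d 68; tag = H(12 cf aa 5d 68) = 242c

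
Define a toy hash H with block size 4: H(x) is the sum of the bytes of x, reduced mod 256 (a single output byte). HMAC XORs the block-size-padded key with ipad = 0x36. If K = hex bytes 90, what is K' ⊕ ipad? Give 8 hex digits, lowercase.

a6363636

Key hex bytes 90 is 1 byte ≤ B = 4; zero-pad to 4 bytes: K' = 90 00 00 00.
XOR each byte with 0x36: 90⊕36=a6, 00⊕36=36, 00⊕36=36, 00⊕36=36.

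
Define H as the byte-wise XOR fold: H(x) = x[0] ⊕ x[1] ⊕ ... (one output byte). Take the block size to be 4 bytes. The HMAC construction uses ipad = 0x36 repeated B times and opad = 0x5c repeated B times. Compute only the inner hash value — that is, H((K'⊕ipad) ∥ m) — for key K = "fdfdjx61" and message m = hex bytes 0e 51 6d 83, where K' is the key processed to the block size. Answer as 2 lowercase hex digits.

a4

Key "fdfdjx61" = 66 64 66 64 6a 78 36 31 is 8 bytes > B = 4, so hash it first: H(key) = 15, then zero-pad to 4 bytes: K' = 15 00 00 00.
K' ⊕ ipad = 23 36 36 36.
Inner input = 23 36 36 36 ∥ 0e 51 6d 83.
Inner hash: XOR 23⊕36⊕36⊕36⊕0e⊕51⊕6d⊕83 = a4.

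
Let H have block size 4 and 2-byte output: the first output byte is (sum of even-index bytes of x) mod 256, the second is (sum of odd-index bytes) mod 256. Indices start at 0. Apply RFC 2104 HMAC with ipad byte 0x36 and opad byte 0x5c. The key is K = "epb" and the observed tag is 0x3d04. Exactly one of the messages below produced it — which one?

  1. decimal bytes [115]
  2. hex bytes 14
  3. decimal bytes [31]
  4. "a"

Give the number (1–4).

3

Key "epb" = 65 70 62 is 3 bytes ≤ B = 4; zero-pad to 4 bytes: K' = 65 70 62 00.
K' ⊕ ipad = 53 46 54 36; K' ⊕ opad = 39 2c 3e 5c.
m1: inner = H(53 46 54 36 73) = 1a 7c; tag = H(39 2c 3e 5c 1a 7c) = 9104
m2: inner = H(53 46 54 36 14) = bb 7c; tag = H(39 2c 3e 5c bb 7c) = 3204
m3: inner = H(53 46 54 36 1f) = c6 7c; tag = H(39 2c 3e 5c c6 7c) = 3d04 ← matches
m4: inner = H(53 46 54 36 61) = 08 7c; tag = H(39 2c 3e 5c 08 7c) = 7f04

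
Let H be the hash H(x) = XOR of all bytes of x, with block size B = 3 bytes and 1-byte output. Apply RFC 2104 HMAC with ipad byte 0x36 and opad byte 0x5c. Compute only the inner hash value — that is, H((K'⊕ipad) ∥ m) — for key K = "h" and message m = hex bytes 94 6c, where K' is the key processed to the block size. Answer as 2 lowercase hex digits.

a6

Key "h" = 68 is 1 byte ≤ B = 3; zero-pad to 3 bytes: K' = 68 00 00.
K' ⊕ ipad = 5e 36 36.
Inner input = 5e 36 36 ∥ 94 6c.
Inner hash: XOR 5e⊕36⊕36⊕94⊕6c = a6.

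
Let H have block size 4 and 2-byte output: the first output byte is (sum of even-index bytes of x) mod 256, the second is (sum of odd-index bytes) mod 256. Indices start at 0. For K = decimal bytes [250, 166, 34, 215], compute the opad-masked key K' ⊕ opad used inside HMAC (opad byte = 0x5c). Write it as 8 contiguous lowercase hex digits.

a6fa7e8b

Key decimal bytes [250, 166, 34, 215] = fa a6 22 d7 is exactly B = 4 bytes: K' = fa a6 22 d7.
XOR each byte with 0x5c: fa⊕5c=a6, a6⊕5c=fa, 22⊕5c=7e, d7⊕5c=8b.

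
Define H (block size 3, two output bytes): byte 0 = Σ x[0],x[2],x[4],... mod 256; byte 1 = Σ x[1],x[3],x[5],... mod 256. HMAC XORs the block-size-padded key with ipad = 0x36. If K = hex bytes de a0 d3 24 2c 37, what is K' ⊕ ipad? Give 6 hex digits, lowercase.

Key hex bytes de a0 d3 24 2c 37 is 6 bytes > B = 3, so hash it first: H(key) = dd fb, then zero-pad to 3 bytes: K' = dd fb 00.
XOR each byte with 0x36: dd⊕36=eb, fb⊕36=cd, 00⊕36=36.

ebcd36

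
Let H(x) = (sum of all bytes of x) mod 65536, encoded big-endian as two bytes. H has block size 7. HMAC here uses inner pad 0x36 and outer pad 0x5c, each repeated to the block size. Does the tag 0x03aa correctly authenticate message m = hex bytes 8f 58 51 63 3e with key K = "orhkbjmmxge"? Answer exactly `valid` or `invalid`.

Key "orhkbjmmxge" = 6f 72 68 6b 62 6a 6d 6d 78 67 65 is 11 bytes > B = 7, so hash it first: H(key) = 04 9e, then zero-pad to 7 bytes: K' = 04 9e 00 00 00 00 00.
K' ⊕ ipad = 32 a8 36 36 36 36 36; K' ⊕ opad = 58 c2 5c 5c 5c 5c 5c.
Inner hash: sum = 50+168+54+54+54+54+54+143+88+81+99+62 = 961 → 03 c1.
Outer hash (recomputed tag): sum = 88+194+92+92+92+92+92+3+193 = 938 → 03 aa.
Recomputed tag = 03aa; claimed = 03aa → match.

valid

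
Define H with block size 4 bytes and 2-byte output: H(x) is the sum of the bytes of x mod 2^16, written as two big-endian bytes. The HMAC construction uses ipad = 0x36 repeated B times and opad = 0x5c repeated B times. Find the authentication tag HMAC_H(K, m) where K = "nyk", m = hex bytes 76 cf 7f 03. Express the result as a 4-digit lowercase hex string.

00ee

Key "nyk" = 6e 79 6b is 3 bytes ≤ B = 4; zero-pad to 4 bytes: K' = 6e 79 6b 00.
K' ⊕ ipad = 58 4f 5d 36.  K' ⊕ opad = 32 25 37 5c.
Inner input = (K'⊕ipad) ∥ m = 58 4f 5d 36 ∥ 76 cf 7f 03.
Inner hash: sum = 88+79+93+54+118+207+127+3 = 769 → 03 01.
Outer input = (K'⊕opad) ∥ inner = 32 25 37 5c ∥ 03 01.
Outer hash (tag): sum = 50+37+55+92+3+1 = 238 → 00 ee.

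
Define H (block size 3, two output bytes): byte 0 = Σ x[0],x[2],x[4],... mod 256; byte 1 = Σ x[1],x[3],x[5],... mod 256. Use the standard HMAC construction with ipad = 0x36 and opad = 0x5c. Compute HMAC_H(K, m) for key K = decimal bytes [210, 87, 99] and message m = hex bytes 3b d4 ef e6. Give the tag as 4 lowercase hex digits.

58fe

Key decimal bytes [210, 87, 99] = d2 57 63 is exactly B = 3 bytes: K' = d2 57 63.
K' ⊕ ipad = e4 61 55.  K' ⊕ opad = 8e 0b 3f.
Inner input = (K'⊕ipad) ∥ m = e4 61 55 ∥ 3b d4 ef e6.
Inner hash: even-index sum = 755 mod 256 = 243; odd-index sum = 395 mod 256 = 139 → f3 8b.
Outer input = (K'⊕opad) ∥ inner = 8e 0b 3f ∥ f3 8b.
Outer hash (tag): even-index sum = 344 mod 256 = 88; odd-index sum = 254 mod 256 = 254 → 58 fe.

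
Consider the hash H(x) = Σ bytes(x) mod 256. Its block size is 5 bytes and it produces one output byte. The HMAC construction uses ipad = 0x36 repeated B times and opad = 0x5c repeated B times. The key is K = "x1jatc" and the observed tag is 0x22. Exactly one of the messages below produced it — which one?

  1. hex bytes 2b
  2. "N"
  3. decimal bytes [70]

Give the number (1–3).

3

Key "x1jatc" = 78 31 6a 61 74 63 is 6 bytes > B = 5, so hash it first: H(key) = 4b, then zero-pad to 5 bytes: K' = 4b 00 00 00 00.
K' ⊕ ipad = 7d 36 36 36 36; K' ⊕ opad = 17 5c 5c 5c 5c.
m1: inner = H(7d 36 36 36 36 2b) = 80; tag = H(17 5c 5c 5c 5c 80) = 07
m2: inner = H(7d 36 36 36 36 4e) = a3; tag = H(17 5c 5c 5c 5c a3) = 2a
m3: inner = H(7d 36 36 36 36 46) = 9b; tag = H(17 5c 5c 5c 5c 9b) = 22 ← matches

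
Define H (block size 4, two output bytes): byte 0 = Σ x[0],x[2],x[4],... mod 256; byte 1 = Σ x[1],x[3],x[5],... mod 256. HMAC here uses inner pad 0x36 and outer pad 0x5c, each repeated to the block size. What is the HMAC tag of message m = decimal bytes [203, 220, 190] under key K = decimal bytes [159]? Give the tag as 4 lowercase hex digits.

8700

Key decimal bytes [159] = 9f is 1 byte ≤ B = 4; zero-pad to 4 bytes: K' = 9f 00 00 00.
K' ⊕ ipad = a9 36 36 36.  K' ⊕ opad = c3 5c 5c 5c.
Inner input = (K'⊕ipad) ∥ m = a9 36 36 36 ∥ cb dc be.
Inner hash: even-index sum = 616 mod 256 = 104; odd-index sum = 328 mod 256 = 72 → 68 48.
Outer input = (K'⊕opad) ∥ inner = c3 5c 5c 5c ∥ 68 48.
Outer hash (tag): even-index sum = 391 mod 256 = 135; odd-index sum = 256 mod 256 = 0 → 87 00.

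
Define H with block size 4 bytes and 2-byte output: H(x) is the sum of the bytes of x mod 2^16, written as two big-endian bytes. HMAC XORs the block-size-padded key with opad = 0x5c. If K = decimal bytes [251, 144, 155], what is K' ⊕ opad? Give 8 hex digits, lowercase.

a7ccc75c

Key decimal bytes [251, 144, 155] = fb 90 9b is 3 bytes ≤ B = 4; zero-pad to 4 bytes: K' = fb 90 9b 00.
XOR each byte with 0x5c: fb⊕5c=a7, 90⊕5c=cc, 9b⊕5c=c7, 00⊕5c=5c.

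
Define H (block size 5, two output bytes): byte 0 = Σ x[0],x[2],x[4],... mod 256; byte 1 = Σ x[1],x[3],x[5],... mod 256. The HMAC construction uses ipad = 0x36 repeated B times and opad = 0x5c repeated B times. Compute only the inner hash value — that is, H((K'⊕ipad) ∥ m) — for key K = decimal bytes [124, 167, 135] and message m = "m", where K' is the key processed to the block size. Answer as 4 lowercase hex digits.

3134

Key decimal bytes [124, 167, 135] = 7c a7 87 is 3 bytes ≤ B = 5; zero-pad to 5 bytes: K' = 7c a7 87 00 00.
K' ⊕ ipad = 4a 91 b1 36 36.
Inner input = 4a 91 b1 36 36 ∥ 6d.
Inner hash: even-index sum = 305 mod 256 = 49; odd-index sum = 308 mod 256 = 52 → 31 34.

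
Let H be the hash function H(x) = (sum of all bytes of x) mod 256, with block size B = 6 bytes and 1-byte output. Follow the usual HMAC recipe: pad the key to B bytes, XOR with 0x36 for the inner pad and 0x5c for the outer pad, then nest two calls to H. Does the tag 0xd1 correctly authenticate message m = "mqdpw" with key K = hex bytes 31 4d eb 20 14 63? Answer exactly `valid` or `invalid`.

invalid

Key hex bytes 31 4d eb 20 14 63 is exactly B = 6 bytes: K' = 31 4d eb 20 14 63.
K' ⊕ ipad = 07 7b dd 16 22 55; K' ⊕ opad = 6d 11 b7 7c 48 3f.
Inner hash: sum = 7+123+221+22+34+85+109+113+100+112+119 = 1045; mod 256 = 21 → 15.
Outer hash (recomputed tag): sum = 109+17+183+124+72+63+21 = 589; mod 256 = 77 → 4d.
Recomputed tag = 4d; claimed = d1 → mismatch.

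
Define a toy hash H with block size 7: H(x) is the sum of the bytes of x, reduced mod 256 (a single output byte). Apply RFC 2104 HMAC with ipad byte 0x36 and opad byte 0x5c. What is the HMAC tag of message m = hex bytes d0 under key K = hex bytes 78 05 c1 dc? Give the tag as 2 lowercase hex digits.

82

Key hex bytes 78 05 c1 dc is 4 bytes ≤ B = 7; zero-pad to 7 bytes: K' = 78 05 c1 dc 00 00 00.
K' ⊕ ipad = 4e 33 f7 ea 36 36 36.  K' ⊕ opad = 24 59 9d 80 5c 5c 5c.
Inner input = (K'⊕ipad) ∥ m = 4e 33 f7 ea 36 36 36 ∥ d0.
Inner hash: sum = 78+51+247+234+54+54+54+208 = 980; mod 256 = 212 → d4.
Outer input = (K'⊕opad) ∥ inner = 24 59 9d 80 5c 5c 5c ∥ d4.
Outer hash (tag): sum = 36+89+157+128+92+92+92+212 = 898; mod 256 = 130 → 82.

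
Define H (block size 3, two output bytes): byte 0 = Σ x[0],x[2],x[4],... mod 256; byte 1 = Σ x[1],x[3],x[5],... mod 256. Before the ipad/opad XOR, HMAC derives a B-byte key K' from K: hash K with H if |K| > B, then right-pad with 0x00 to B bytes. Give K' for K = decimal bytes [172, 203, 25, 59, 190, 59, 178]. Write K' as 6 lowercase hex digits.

354100

|K| = 7 > B = 3, so first hash the key.
H(K): even-index sum = 565 mod 256 = 53; odd-index sum = 321 mod 256 = 65 → 35 41.
Zero-pad H(K) = 35 41 to 3 bytes: K' = 35 41 00.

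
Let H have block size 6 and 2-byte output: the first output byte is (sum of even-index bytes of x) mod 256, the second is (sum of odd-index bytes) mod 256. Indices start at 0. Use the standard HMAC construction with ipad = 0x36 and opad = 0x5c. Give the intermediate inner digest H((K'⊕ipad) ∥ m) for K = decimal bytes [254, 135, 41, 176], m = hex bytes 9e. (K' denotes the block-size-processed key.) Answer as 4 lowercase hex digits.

bb6d

Key decimal bytes [254, 135, 41, 176] = fe 87 29 b0 is 4 bytes ≤ B = 6; zero-pad to 6 bytes: K' = fe 87 29 b0 00 00.
K' ⊕ ipad = c8 b1 1f 86 36 36.
Inner input = c8 b1 1f 86 36 36 ∥ 9e.
Inner hash: even-index sum = 443 mod 256 = 187; odd-index sum = 365 mod 256 = 109 → bb 6d.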